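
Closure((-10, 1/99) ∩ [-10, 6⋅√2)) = [-10, 1/99]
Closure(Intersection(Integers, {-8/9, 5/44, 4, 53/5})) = {4}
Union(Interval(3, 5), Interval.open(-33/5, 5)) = Interval.Lopen(-33/5, 5)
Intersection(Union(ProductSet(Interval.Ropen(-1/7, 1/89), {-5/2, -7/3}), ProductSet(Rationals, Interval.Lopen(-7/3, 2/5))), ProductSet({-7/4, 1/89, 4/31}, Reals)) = ProductSet({-7/4, 1/89, 4/31}, Interval.Lopen(-7/3, 2/5))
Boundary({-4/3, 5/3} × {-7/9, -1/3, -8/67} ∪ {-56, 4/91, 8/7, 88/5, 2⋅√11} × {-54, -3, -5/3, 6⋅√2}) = ({-4/3, 5/3} × {-7/9, -1/3, -8/67}) ∪ ({-56, 4/91, 8/7, 88/5, 2⋅√11} × {-54, -3, -5/3, 6⋅√2})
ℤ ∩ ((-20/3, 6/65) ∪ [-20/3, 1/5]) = {-6, -5, …, 0}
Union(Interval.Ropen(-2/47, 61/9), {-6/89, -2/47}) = Union({-6/89}, Interval.Ropen(-2/47, 61/9))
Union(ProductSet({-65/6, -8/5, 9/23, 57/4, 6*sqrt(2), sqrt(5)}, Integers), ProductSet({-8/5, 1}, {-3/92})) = Union(ProductSet({-8/5, 1}, {-3/92}), ProductSet({-65/6, -8/5, 9/23, 57/4, 6*sqrt(2), sqrt(5)}, Integers))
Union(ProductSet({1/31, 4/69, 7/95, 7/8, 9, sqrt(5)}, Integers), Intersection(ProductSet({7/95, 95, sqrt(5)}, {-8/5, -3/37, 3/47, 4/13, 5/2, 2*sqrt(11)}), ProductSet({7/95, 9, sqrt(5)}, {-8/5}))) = Union(ProductSet({7/95, sqrt(5)}, {-8/5}), ProductSet({1/31, 4/69, 7/95, 7/8, 9, sqrt(5)}, Integers))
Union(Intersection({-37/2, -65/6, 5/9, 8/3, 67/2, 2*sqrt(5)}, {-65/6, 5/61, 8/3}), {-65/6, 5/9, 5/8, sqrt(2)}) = {-65/6, 5/9, 5/8, 8/3, sqrt(2)}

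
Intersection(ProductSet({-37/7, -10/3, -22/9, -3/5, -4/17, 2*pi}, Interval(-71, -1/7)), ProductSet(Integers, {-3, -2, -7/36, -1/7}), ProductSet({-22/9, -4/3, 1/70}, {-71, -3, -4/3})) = EmptySet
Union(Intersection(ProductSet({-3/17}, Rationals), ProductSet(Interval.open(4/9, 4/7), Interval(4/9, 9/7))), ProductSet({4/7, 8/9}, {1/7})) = ProductSet({4/7, 8/9}, {1/7})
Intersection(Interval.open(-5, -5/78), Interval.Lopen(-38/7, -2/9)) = Interval.Lopen(-5, -2/9)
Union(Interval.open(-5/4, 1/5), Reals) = Interval(-oo, oo)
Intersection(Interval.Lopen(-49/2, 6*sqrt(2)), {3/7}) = {3/7}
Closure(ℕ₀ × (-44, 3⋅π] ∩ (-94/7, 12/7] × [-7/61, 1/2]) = {0, 1} × [-7/61, 1/2]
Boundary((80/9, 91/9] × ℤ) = [80/9, 91/9] × ℤ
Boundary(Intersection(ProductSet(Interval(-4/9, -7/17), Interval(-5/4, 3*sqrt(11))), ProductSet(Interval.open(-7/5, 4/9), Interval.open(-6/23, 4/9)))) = Union(ProductSet({-4/9, -7/17}, Interval(-6/23, 4/9)), ProductSet(Interval(-4/9, -7/17), {-6/23, 4/9}))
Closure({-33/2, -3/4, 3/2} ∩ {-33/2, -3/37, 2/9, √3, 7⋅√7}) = {-33/2}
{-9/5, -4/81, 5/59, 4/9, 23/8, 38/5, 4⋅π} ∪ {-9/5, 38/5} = {-9/5, -4/81, 5/59, 4/9, 23/8, 38/5, 4⋅π}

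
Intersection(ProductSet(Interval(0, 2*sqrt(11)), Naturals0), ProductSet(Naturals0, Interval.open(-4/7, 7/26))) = ProductSet(Range(0, 7, 1), Range(0, 1, 1))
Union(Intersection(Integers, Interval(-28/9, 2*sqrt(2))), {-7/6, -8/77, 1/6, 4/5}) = Union({-7/6, -8/77, 1/6, 4/5}, Range(-3, 3, 1))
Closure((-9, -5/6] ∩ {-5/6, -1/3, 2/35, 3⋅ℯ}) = {-5/6}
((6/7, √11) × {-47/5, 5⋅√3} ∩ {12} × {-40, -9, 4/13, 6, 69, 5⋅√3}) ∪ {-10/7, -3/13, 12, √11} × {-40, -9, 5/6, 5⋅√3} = {-10/7, -3/13, 12, √11} × {-40, -9, 5/6, 5⋅√3}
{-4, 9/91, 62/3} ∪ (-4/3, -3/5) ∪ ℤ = ℤ ∪ (-4/3, -3/5) ∪ {9/91, 62/3}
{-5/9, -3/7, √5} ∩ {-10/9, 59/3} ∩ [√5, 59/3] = ∅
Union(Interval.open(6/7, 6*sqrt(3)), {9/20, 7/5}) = Union({9/20}, Interval.open(6/7, 6*sqrt(3)))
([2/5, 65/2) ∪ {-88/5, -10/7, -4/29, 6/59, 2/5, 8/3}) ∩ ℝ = {-88/5, -10/7, -4/29, 6/59} ∪ [2/5, 65/2)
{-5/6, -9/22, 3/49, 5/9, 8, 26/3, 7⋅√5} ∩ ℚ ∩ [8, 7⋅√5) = {8, 26/3}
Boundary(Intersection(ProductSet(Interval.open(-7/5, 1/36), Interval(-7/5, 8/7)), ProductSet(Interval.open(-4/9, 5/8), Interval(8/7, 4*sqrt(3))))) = ProductSet(Interval(-4/9, 1/36), {8/7})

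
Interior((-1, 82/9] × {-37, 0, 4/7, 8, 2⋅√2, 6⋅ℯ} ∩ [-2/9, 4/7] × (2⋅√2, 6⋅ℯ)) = ∅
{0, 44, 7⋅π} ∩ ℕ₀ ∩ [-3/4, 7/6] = {0}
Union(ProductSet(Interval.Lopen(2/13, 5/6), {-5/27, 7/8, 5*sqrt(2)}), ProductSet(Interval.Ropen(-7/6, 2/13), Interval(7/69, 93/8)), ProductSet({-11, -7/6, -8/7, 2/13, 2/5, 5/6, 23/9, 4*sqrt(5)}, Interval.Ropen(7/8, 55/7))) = Union(ProductSet({-11, -7/6, -8/7, 2/13, 2/5, 5/6, 23/9, 4*sqrt(5)}, Interval.Ropen(7/8, 55/7)), ProductSet(Interval.Ropen(-7/6, 2/13), Interval(7/69, 93/8)), ProductSet(Interval.Lopen(2/13, 5/6), {-5/27, 7/8, 5*sqrt(2)}))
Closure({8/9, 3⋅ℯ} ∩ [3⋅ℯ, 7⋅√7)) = {3⋅ℯ}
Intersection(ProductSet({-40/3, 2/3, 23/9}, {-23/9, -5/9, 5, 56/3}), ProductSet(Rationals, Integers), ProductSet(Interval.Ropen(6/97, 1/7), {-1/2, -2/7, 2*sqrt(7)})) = EmptySet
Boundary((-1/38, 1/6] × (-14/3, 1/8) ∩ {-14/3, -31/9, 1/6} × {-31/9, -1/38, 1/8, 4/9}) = {1/6} × {-31/9, -1/38}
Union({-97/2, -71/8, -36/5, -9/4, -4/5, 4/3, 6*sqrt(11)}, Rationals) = Union({6*sqrt(11)}, Rationals)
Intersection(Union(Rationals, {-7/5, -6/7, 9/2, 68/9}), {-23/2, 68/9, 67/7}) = {-23/2, 68/9, 67/7}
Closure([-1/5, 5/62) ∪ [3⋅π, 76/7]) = [-1/5, 5/62] ∪ [3⋅π, 76/7]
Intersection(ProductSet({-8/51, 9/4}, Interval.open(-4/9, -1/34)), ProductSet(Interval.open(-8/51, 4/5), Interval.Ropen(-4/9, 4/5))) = EmptySet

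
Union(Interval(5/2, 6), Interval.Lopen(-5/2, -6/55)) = Union(Interval.Lopen(-5/2, -6/55), Interval(5/2, 6))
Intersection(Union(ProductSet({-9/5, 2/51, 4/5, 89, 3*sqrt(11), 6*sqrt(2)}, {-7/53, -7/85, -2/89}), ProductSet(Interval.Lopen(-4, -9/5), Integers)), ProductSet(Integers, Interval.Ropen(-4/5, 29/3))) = Union(ProductSet({89}, {-7/53, -7/85, -2/89}), ProductSet(Range(-3, -1, 1), Range(0, 10, 1)))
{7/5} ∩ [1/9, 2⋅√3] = {7/5}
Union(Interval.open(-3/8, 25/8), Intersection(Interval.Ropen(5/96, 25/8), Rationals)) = Union(Intersection(Interval.Ropen(5/96, 25/8), Rationals), Interval.open(-3/8, 25/8))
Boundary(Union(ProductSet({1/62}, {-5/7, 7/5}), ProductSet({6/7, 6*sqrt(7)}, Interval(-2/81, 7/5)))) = Union(ProductSet({1/62}, {-5/7, 7/5}), ProductSet({6/7, 6*sqrt(7)}, Interval(-2/81, 7/5)))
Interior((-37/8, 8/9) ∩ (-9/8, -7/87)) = (-9/8, -7/87)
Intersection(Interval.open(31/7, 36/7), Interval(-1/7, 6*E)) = Interval.open(31/7, 36/7)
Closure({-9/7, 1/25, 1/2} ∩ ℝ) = {-9/7, 1/25, 1/2}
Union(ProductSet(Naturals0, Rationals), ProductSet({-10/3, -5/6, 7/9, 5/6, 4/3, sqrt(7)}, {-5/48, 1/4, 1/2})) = Union(ProductSet({-10/3, -5/6, 7/9, 5/6, 4/3, sqrt(7)}, {-5/48, 1/4, 1/2}), ProductSet(Naturals0, Rationals))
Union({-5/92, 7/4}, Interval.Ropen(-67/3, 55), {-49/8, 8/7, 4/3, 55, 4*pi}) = Interval(-67/3, 55)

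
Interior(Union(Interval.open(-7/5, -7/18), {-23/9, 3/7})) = Interval.open(-7/5, -7/18)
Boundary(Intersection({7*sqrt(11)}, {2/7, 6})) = EmptySet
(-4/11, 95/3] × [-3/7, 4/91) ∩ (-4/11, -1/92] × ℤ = (-4/11, -1/92] × {0}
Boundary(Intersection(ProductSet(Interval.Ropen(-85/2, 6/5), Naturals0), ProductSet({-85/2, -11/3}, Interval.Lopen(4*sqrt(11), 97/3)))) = ProductSet({-85/2, -11/3}, Range(14, 33, 1))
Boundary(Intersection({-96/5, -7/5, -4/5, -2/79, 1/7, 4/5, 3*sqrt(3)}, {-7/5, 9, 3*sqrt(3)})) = {-7/5, 3*sqrt(3)}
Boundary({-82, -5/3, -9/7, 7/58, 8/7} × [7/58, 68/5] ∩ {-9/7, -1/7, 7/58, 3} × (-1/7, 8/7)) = {-9/7, 7/58} × [7/58, 8/7]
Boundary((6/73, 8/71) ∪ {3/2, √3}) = {6/73, 8/71, 3/2, √3}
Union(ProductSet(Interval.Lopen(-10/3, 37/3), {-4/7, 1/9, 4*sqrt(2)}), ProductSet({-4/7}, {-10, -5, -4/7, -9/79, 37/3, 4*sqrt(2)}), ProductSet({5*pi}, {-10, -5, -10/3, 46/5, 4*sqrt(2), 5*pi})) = Union(ProductSet({-4/7}, {-10, -5, -4/7, -9/79, 37/3, 4*sqrt(2)}), ProductSet({5*pi}, {-10, -5, -10/3, 46/5, 4*sqrt(2), 5*pi}), ProductSet(Interval.Lopen(-10/3, 37/3), {-4/7, 1/9, 4*sqrt(2)}))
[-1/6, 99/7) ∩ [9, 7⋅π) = [9, 99/7)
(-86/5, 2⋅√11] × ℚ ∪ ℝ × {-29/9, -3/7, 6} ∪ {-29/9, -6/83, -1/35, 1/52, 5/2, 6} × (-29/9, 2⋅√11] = (ℝ × {-29/9, -3/7, 6}) ∪ ((-86/5, 2⋅√11] × ℚ) ∪ ({-29/9, -6/83, -1/35, 1/52, 5/2, 6} × (-29/9, 2⋅√11])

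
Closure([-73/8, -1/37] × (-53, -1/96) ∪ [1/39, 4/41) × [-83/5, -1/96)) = ({1/39, 4/41} × [-83/5, -1/96]) ∪ ([1/39, 4/41] × {-83/5, -1/96}) ∪ ([-73/8, -1/37] × [-53, -1/96]) ∪ ([1/39, 4/41) × [-83/5, -1/96))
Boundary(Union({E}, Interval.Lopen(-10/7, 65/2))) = {-10/7, 65/2}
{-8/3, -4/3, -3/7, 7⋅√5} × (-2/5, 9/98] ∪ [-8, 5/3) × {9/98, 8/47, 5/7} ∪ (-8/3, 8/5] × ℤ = ((-8/3, 8/5] × ℤ) ∪ ([-8, 5/3) × {9/98, 8/47, 5/7}) ∪ ({-8/3, -4/3, -3/7, 7⋅√5} × (-2/5, 9/98])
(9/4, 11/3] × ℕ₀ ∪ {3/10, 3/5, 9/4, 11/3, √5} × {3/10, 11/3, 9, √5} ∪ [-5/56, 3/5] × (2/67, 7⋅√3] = ((9/4, 11/3] × ℕ₀) ∪ ([-5/56, 3/5] × (2/67, 7⋅√3]) ∪ ({3/10, 3/5, 9/4, 11/3, √5} × {3/10, 11/3, 9, √5})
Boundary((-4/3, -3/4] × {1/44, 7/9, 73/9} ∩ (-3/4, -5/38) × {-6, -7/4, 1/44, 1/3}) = ∅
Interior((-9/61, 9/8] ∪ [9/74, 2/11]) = (-9/61, 9/8)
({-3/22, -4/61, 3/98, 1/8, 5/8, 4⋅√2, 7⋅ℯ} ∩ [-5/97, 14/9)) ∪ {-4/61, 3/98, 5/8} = {-4/61, 3/98, 1/8, 5/8}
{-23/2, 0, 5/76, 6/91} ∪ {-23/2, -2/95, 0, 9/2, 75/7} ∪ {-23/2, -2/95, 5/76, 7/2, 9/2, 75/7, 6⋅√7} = {-23/2, -2/95, 0, 5/76, 6/91, 7/2, 9/2, 75/7, 6⋅√7}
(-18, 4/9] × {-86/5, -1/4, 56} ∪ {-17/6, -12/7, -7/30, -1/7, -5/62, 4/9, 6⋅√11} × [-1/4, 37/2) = ((-18, 4/9] × {-86/5, -1/4, 56}) ∪ ({-17/6, -12/7, -7/30, -1/7, -5/62, 4/9, 6⋅√11} × [-1/4, 37/2))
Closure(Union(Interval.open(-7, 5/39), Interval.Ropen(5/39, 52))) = Interval(-7, 52)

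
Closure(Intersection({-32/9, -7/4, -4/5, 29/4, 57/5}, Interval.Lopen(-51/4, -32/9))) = {-32/9}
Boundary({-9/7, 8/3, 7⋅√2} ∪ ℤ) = ℤ ∪ {-9/7, 8/3, 7⋅√2}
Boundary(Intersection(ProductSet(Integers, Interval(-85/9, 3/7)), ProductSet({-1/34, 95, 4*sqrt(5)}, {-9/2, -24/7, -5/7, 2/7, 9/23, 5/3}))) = ProductSet({95}, {-9/2, -24/7, -5/7, 2/7, 9/23})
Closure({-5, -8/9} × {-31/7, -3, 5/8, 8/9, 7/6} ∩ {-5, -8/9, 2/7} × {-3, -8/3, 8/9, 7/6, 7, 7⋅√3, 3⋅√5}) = {-5, -8/9} × {-3, 8/9, 7/6}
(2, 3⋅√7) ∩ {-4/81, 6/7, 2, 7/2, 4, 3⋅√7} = {7/2, 4}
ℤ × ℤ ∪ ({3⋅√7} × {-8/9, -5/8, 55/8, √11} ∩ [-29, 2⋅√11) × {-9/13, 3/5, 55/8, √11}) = ℤ × ℤ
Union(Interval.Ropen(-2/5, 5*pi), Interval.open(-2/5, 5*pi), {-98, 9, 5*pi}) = Union({-98}, Interval(-2/5, 5*pi))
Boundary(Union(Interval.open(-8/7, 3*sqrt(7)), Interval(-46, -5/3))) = {-46, -5/3, -8/7, 3*sqrt(7)}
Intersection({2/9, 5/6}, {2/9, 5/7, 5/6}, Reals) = {2/9, 5/6}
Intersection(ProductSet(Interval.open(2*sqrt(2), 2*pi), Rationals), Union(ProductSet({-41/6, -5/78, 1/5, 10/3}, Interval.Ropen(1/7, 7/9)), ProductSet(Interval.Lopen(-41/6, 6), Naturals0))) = Union(ProductSet({10/3}, Intersection(Interval.Ropen(1/7, 7/9), Rationals)), ProductSet(Interval.Lopen(2*sqrt(2), 6), Naturals0))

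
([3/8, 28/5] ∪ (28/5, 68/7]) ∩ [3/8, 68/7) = [3/8, 68/7)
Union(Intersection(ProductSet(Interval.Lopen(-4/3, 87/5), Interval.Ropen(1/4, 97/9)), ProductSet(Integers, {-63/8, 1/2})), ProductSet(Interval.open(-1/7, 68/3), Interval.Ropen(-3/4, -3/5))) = Union(ProductSet(Interval.open(-1/7, 68/3), Interval.Ropen(-3/4, -3/5)), ProductSet(Range(-1, 18, 1), {1/2}))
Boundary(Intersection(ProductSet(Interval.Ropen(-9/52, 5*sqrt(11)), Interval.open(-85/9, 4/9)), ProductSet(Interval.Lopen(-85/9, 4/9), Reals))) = Union(ProductSet({-9/52, 4/9}, Interval(-85/9, 4/9)), ProductSet(Interval(-9/52, 4/9), {-85/9, 4/9}))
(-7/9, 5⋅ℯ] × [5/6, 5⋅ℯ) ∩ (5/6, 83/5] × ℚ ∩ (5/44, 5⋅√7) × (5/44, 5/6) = ∅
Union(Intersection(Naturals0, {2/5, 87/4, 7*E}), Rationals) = Rationals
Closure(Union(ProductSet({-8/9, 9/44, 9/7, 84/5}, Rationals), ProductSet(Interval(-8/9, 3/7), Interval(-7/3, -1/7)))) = Union(ProductSet({-8/9, 9/7, 84/5}, Reals), ProductSet({-8/9, 9/44, 9/7, 84/5}, Union(Interval(-oo, -7/3), Interval(-1/7, oo), Rationals)), ProductSet(Interval(-8/9, 3/7), Interval(-7/3, -1/7)))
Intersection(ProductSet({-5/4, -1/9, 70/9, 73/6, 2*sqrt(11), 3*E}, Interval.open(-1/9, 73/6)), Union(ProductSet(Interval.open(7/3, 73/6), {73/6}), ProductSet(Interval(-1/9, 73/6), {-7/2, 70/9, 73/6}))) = ProductSet({-1/9, 70/9, 73/6, 2*sqrt(11), 3*E}, {70/9})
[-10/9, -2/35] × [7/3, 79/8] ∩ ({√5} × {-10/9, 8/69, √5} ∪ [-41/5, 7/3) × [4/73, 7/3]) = [-10/9, -2/35] × {7/3}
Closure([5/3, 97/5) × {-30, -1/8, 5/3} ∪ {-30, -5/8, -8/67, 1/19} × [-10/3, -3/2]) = ([5/3, 97/5] × {-30, -1/8, 5/3}) ∪ ({-30, -5/8, -8/67, 1/19} × [-10/3, -3/2])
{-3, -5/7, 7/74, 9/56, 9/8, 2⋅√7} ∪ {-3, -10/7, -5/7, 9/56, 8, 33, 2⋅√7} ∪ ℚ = ℚ ∪ {2⋅√7}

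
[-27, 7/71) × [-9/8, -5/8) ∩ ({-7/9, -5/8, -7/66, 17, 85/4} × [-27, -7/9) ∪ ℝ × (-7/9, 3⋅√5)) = ({-7/9, -5/8, -7/66} × [-9/8, -7/9)) ∪ ([-27, 7/71) × (-7/9, -5/8))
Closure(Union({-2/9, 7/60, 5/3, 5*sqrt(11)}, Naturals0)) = Union({-2/9, 7/60, 5/3, 5*sqrt(11)}, Naturals0)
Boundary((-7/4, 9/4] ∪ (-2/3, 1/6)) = {-7/4, 9/4}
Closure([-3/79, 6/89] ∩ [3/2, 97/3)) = ∅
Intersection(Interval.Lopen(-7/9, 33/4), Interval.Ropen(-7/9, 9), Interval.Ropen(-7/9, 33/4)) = Interval.open(-7/9, 33/4)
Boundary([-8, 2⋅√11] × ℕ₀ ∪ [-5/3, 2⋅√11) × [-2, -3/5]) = ({-5/3, 2⋅√11} × [-2, -3/5]) ∪ ([-5/3, 2⋅√11] × {-2, -3/5}) ∪ (([-8, -5/3] ∪ {2⋅√11}) × ℕ₀) ∪ ([-8, 2⋅√11] × (ℕ₀ \ (-2, -3/5)))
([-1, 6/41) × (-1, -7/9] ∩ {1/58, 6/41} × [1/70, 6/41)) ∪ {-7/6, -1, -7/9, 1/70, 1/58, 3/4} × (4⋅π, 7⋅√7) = {-7/6, -1, -7/9, 1/70, 1/58, 3/4} × (4⋅π, 7⋅√7)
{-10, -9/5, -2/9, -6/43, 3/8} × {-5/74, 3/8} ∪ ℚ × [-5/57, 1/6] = (ℚ × [-5/57, 1/6]) ∪ ({-10, -9/5, -2/9, -6/43, 3/8} × {-5/74, 3/8})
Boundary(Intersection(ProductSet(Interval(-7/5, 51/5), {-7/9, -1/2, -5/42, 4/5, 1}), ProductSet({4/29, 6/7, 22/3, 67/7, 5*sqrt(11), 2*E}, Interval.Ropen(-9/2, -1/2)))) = ProductSet({4/29, 6/7, 22/3, 67/7, 2*E}, {-7/9})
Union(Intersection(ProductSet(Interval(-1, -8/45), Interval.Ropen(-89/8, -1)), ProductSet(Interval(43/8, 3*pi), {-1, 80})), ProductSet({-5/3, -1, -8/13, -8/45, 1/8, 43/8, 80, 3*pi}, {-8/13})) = ProductSet({-5/3, -1, -8/13, -8/45, 1/8, 43/8, 80, 3*pi}, {-8/13})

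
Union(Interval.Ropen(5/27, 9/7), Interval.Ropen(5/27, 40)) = Interval.Ropen(5/27, 40)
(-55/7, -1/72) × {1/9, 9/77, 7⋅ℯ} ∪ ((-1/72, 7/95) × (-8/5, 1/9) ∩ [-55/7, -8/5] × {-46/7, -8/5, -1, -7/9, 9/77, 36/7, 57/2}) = (-55/7, -1/72) × {1/9, 9/77, 7⋅ℯ}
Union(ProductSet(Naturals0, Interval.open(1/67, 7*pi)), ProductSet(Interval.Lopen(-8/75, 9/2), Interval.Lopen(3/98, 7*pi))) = Union(ProductSet(Interval.Lopen(-8/75, 9/2), Interval.Lopen(3/98, 7*pi)), ProductSet(Naturals0, Interval.open(1/67, 7*pi)))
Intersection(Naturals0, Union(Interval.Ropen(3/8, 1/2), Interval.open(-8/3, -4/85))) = EmptySet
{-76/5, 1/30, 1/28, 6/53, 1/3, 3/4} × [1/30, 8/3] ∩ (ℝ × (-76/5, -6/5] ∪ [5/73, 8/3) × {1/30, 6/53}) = {6/53, 1/3, 3/4} × {1/30, 6/53}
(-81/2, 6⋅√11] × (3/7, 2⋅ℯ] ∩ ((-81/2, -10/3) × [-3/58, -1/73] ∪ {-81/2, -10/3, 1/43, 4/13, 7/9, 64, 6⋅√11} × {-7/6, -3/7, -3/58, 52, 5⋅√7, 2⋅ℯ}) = {-10/3, 1/43, 4/13, 7/9, 6⋅√11} × {2⋅ℯ}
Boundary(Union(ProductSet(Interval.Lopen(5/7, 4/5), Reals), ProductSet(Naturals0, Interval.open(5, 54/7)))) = Union(ProductSet(Complement(Naturals0, Interval.open(5/7, 4/5)), Interval(5, 54/7)), ProductSet({5/7, 4/5}, Reals))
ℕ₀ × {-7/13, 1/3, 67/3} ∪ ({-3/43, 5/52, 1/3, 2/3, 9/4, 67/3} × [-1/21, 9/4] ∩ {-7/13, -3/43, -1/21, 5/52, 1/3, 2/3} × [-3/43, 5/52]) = (ℕ₀ × {-7/13, 1/3, 67/3}) ∪ ({-3/43, 5/52, 1/3, 2/3} × [-1/21, 5/52])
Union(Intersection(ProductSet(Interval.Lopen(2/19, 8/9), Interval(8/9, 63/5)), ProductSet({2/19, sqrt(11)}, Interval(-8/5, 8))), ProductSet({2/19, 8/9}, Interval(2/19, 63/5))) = ProductSet({2/19, 8/9}, Interval(2/19, 63/5))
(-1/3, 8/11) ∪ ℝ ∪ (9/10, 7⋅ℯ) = (-∞, ∞)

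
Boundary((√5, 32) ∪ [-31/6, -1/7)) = {-31/6, -1/7, 32, √5}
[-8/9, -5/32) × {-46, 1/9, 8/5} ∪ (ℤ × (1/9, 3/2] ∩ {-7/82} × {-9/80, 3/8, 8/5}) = [-8/9, -5/32) × {-46, 1/9, 8/5}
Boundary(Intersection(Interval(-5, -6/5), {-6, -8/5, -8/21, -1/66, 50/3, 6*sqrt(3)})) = {-8/5}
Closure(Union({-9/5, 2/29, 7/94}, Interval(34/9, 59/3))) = Union({-9/5, 2/29, 7/94}, Interval(34/9, 59/3))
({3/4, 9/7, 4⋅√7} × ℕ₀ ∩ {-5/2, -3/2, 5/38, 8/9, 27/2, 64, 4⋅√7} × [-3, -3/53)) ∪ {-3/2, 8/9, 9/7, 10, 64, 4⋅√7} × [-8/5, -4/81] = {-3/2, 8/9, 9/7, 10, 64, 4⋅√7} × [-8/5, -4/81]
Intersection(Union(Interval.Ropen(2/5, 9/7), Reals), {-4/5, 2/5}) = {-4/5, 2/5}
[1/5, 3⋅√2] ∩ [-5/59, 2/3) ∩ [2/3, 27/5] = ∅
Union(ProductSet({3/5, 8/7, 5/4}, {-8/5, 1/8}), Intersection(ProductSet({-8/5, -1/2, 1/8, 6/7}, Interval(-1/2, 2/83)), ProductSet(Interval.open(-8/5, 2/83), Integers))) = Union(ProductSet({-1/2}, Range(0, 1, 1)), ProductSet({3/5, 8/7, 5/4}, {-8/5, 1/8}))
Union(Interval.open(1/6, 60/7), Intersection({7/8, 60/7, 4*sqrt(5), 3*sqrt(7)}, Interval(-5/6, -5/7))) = Interval.open(1/6, 60/7)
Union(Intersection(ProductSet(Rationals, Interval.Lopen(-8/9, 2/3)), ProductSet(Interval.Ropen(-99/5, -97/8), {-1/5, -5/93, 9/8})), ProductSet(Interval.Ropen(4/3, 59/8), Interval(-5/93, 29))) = Union(ProductSet(Intersection(Interval.Ropen(-99/5, -97/8), Rationals), {-1/5, -5/93}), ProductSet(Interval.Ropen(4/3, 59/8), Interval(-5/93, 29)))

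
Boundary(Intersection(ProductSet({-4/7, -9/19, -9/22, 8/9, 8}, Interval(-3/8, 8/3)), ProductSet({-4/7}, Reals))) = ProductSet({-4/7}, Interval(-3/8, 8/3))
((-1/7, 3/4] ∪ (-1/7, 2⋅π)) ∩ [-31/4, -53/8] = ∅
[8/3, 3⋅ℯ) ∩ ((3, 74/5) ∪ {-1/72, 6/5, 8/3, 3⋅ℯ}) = {8/3} ∪ (3, 3⋅ℯ)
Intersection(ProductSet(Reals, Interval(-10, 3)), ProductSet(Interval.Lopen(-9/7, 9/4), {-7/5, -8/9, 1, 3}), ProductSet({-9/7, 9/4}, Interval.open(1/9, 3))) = ProductSet({9/4}, {1})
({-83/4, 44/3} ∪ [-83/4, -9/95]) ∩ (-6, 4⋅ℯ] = (-6, -9/95]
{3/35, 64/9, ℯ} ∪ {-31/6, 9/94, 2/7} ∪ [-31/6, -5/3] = [-31/6, -5/3] ∪ {3/35, 9/94, 2/7, 64/9, ℯ}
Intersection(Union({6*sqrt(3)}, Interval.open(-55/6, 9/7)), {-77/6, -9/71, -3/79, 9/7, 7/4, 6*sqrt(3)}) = {-9/71, -3/79, 6*sqrt(3)}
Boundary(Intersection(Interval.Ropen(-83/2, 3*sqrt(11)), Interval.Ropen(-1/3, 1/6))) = {-1/3, 1/6}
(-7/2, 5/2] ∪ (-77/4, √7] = (-77/4, √7]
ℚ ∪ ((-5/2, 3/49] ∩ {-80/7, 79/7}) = ℚ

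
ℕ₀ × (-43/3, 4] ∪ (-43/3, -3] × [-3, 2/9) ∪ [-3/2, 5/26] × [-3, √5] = (ℕ₀ × (-43/3, 4]) ∪ ((-43/3, -3] × [-3, 2/9)) ∪ ([-3/2, 5/26] × [-3, √5])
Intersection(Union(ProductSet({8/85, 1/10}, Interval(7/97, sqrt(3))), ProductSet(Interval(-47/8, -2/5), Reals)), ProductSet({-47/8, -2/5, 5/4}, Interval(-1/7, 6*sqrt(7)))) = ProductSet({-47/8, -2/5}, Interval(-1/7, 6*sqrt(7)))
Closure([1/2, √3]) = [1/2, √3]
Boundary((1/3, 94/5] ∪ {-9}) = {-9, 1/3, 94/5}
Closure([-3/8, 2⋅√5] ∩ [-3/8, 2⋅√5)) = [-3/8, 2⋅√5]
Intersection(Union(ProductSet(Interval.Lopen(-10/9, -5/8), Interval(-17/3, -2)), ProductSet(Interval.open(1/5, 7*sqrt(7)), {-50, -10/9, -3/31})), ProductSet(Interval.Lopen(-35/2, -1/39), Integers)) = ProductSet(Interval.Lopen(-10/9, -5/8), Range(-5, -1, 1))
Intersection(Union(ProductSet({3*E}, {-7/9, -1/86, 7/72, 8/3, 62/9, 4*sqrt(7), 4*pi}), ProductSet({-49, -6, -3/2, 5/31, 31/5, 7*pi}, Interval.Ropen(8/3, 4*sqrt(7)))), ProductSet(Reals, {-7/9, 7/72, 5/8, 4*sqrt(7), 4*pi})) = ProductSet({3*E}, {-7/9, 7/72, 4*sqrt(7), 4*pi})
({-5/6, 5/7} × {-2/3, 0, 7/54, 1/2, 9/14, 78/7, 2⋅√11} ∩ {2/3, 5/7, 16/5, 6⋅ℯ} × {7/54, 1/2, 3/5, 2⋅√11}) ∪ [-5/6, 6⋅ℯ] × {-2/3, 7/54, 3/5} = ({5/7} × {7/54, 1/2, 2⋅√11}) ∪ ([-5/6, 6⋅ℯ] × {-2/3, 7/54, 3/5})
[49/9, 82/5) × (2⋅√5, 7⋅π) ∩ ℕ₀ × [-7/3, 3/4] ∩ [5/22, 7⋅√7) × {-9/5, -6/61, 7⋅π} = ∅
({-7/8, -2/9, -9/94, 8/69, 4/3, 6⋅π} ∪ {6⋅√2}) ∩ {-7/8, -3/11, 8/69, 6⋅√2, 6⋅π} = {-7/8, 8/69, 6⋅√2, 6⋅π}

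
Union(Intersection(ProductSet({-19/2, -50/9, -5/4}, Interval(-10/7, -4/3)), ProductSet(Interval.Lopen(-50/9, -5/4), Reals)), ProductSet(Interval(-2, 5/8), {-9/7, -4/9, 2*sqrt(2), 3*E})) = Union(ProductSet({-5/4}, Interval(-10/7, -4/3)), ProductSet(Interval(-2, 5/8), {-9/7, -4/9, 2*sqrt(2), 3*E}))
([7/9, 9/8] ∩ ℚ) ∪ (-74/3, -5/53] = (-74/3, -5/53] ∪ (ℚ ∩ [7/9, 9/8])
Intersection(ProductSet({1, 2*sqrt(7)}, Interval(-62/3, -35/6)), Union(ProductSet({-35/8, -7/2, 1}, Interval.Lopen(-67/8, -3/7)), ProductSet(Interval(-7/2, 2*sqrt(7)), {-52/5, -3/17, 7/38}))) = Union(ProductSet({1}, Interval.Lopen(-67/8, -35/6)), ProductSet({1, 2*sqrt(7)}, {-52/5}))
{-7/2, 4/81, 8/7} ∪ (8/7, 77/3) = {-7/2, 4/81} ∪ [8/7, 77/3)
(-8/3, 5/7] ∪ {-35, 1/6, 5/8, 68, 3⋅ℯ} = {-35, 68, 3⋅ℯ} ∪ (-8/3, 5/7]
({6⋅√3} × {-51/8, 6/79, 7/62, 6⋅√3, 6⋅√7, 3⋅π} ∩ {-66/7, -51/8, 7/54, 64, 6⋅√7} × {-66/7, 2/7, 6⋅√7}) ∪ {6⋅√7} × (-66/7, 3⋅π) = {6⋅√7} × (-66/7, 3⋅π)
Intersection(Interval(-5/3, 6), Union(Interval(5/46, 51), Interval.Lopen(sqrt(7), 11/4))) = Interval(5/46, 6)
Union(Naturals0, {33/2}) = Union({33/2}, Naturals0)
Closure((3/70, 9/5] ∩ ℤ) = {1}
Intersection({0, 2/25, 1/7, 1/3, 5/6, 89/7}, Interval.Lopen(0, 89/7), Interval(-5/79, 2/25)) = {2/25}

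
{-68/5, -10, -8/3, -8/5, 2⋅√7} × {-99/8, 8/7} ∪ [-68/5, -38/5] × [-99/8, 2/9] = ([-68/5, -38/5] × [-99/8, 2/9]) ∪ ({-68/5, -10, -8/3, -8/5, 2⋅√7} × {-99/8, 8/7})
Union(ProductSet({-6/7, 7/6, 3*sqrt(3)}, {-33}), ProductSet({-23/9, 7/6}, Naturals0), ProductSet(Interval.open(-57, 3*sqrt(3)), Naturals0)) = Union(ProductSet({-6/7, 7/6, 3*sqrt(3)}, {-33}), ProductSet(Interval.open(-57, 3*sqrt(3)), Naturals0))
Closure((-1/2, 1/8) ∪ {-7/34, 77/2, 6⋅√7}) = [-1/2, 1/8] ∪ {77/2, 6⋅√7}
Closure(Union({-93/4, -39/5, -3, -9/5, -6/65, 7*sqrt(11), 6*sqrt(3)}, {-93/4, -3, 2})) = {-93/4, -39/5, -3, -9/5, -6/65, 2, 7*sqrt(11), 6*sqrt(3)}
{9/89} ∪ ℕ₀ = ℕ₀ ∪ {9/89}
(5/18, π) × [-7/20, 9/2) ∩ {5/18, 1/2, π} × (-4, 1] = {1/2} × [-7/20, 1]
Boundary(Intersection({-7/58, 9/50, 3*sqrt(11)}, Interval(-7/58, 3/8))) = {-7/58, 9/50}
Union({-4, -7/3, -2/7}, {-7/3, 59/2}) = {-4, -7/3, -2/7, 59/2}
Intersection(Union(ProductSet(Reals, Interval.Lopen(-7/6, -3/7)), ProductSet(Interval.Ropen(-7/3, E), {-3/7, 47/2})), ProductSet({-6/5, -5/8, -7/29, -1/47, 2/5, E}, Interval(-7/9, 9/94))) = ProductSet({-6/5, -5/8, -7/29, -1/47, 2/5, E}, Interval(-7/9, -3/7))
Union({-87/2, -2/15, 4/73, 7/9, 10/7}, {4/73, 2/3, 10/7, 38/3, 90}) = {-87/2, -2/15, 4/73, 2/3, 7/9, 10/7, 38/3, 90}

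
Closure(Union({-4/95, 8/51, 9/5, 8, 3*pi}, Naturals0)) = Union({-4/95, 8/51, 9/5, 3*pi}, Naturals0)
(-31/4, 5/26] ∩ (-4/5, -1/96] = (-4/5, -1/96]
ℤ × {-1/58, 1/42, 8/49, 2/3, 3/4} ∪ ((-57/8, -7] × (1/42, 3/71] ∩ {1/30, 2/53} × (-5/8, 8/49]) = ℤ × {-1/58, 1/42, 8/49, 2/3, 3/4}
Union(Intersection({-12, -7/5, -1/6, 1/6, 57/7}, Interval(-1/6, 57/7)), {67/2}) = {-1/6, 1/6, 57/7, 67/2}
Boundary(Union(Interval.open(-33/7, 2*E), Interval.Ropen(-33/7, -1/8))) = {-33/7, 2*E}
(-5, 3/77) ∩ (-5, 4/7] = (-5, 3/77)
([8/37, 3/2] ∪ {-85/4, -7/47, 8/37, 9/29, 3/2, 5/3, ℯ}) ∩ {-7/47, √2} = {-7/47, √2}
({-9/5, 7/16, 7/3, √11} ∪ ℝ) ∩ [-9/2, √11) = [-9/2, √11)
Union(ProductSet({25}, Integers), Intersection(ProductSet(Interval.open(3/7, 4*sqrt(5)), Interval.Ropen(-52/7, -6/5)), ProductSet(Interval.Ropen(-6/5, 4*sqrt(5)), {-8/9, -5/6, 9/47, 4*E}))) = ProductSet({25}, Integers)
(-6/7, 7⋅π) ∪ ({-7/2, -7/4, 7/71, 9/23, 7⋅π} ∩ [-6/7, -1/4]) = (-6/7, 7⋅π)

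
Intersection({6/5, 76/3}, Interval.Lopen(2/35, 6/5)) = {6/5}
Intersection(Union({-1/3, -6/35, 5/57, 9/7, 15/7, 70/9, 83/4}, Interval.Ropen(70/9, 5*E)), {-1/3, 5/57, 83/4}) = {-1/3, 5/57, 83/4}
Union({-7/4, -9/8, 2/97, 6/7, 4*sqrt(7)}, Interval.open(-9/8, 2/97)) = Union({-7/4, 6/7, 4*sqrt(7)}, Interval(-9/8, 2/97))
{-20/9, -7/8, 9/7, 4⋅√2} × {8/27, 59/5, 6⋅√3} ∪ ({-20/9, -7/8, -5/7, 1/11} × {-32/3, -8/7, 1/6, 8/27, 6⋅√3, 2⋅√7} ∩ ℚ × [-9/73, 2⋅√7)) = ({-20/9, -7/8, -5/7, 1/11} × {1/6, 8/27}) ∪ ({-20/9, -7/8, 9/7, 4⋅√2} × {8/27, 59/5, 6⋅√3})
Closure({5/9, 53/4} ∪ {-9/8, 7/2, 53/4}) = {-9/8, 5/9, 7/2, 53/4}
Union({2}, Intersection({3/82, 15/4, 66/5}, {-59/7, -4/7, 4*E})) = {2}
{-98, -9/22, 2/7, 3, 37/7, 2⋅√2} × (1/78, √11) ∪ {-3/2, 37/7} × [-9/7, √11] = ({-3/2, 37/7} × [-9/7, √11]) ∪ ({-98, -9/22, 2/7, 3, 37/7, 2⋅√2} × (1/78, √11))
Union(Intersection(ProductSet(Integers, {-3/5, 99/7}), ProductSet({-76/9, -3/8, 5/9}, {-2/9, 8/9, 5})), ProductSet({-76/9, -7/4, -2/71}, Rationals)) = ProductSet({-76/9, -7/4, -2/71}, Rationals)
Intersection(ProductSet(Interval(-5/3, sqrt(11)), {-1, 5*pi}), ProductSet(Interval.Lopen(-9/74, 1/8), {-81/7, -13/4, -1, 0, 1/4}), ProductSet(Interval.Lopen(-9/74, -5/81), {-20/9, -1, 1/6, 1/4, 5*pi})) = ProductSet(Interval.Lopen(-9/74, -5/81), {-1})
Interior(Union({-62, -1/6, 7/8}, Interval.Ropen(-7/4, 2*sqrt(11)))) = Interval.open(-7/4, 2*sqrt(11))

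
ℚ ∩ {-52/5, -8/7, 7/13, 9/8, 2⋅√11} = {-52/5, -8/7, 7/13, 9/8}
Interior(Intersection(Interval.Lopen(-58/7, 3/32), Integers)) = EmptySet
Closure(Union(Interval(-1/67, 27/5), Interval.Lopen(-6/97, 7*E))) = Interval(-6/97, 7*E)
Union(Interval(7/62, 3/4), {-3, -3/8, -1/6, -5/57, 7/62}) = Union({-3, -3/8, -1/6, -5/57}, Interval(7/62, 3/4))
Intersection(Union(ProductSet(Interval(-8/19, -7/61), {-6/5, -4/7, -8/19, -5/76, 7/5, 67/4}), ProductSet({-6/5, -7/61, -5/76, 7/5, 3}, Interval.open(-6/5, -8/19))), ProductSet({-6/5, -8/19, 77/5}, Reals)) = Union(ProductSet({-6/5}, Interval.open(-6/5, -8/19)), ProductSet({-8/19}, {-6/5, -4/7, -8/19, -5/76, 7/5, 67/4}))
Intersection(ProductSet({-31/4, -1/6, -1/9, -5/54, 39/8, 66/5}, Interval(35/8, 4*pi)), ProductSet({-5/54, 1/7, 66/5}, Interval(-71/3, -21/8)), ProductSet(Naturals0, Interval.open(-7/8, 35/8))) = EmptySet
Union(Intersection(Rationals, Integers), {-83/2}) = Union({-83/2}, Integers)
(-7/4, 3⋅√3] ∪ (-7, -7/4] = (-7, 3⋅√3]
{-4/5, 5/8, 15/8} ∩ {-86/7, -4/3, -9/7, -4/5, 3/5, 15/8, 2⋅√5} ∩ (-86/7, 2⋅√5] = {-4/5, 15/8}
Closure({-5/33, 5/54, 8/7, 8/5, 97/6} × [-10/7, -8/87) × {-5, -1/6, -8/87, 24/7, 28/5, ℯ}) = {-5/33, 5/54, 8/7, 8/5, 97/6} × [-10/7, -8/87] × {-5, -1/6, -8/87, 24/7, 28/5, ℯ}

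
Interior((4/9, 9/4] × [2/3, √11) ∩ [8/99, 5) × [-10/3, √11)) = (4/9, 9/4) × (2/3, √11)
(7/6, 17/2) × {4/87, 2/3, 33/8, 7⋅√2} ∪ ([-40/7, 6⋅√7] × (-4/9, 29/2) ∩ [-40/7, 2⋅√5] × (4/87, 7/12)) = ([-40/7, 2⋅√5] × (4/87, 7/12)) ∪ ((7/6, 17/2) × {4/87, 2/3, 33/8, 7⋅√2})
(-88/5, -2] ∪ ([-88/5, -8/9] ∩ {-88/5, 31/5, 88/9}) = [-88/5, -2]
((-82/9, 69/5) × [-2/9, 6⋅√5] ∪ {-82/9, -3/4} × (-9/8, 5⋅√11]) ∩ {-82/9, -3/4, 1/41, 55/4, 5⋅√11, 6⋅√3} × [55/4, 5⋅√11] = {-82/9, -3/4} × [55/4, 5⋅√11]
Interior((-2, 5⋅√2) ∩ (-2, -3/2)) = (-2, -3/2)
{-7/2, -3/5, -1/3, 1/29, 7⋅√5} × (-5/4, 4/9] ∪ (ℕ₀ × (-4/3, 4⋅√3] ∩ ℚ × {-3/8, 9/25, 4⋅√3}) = (ℕ₀ × {-3/8, 9/25, 4⋅√3}) ∪ ({-7/2, -3/5, -1/3, 1/29, 7⋅√5} × (-5/4, 4/9])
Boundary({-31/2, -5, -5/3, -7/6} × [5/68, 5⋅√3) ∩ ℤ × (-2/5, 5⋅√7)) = {-5} × [5/68, 5⋅√3]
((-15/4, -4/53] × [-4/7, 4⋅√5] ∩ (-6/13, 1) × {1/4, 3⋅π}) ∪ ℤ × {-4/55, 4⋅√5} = ((-6/13, -4/53] × {1/4}) ∪ (ℤ × {-4/55, 4⋅√5})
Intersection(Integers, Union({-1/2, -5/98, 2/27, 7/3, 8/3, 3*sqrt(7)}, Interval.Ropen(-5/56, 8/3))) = Range(0, 3, 1)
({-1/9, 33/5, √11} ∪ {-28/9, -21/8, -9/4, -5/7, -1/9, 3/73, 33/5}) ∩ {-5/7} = {-5/7}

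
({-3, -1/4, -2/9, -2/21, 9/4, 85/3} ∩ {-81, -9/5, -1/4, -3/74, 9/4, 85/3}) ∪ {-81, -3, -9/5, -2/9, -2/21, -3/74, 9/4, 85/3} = {-81, -3, -9/5, -1/4, -2/9, -2/21, -3/74, 9/4, 85/3}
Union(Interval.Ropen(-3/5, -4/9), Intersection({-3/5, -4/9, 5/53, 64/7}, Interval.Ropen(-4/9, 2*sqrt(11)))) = Union({5/53}, Interval(-3/5, -4/9))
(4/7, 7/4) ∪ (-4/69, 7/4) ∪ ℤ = ℤ ∪ (-4/69, 7/4)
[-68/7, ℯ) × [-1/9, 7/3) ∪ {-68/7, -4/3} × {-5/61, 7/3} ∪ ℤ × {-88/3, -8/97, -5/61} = (ℤ × {-88/3, -8/97, -5/61}) ∪ ({-68/7, -4/3} × {-5/61, 7/3}) ∪ ([-68/7, ℯ) × [-1/9, 7/3))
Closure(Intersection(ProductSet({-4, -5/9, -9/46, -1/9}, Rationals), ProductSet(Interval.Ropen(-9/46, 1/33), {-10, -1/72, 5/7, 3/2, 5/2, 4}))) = ProductSet({-9/46, -1/9}, {-10, -1/72, 5/7, 3/2, 5/2, 4})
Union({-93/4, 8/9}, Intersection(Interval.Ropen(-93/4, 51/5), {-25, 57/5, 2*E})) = {-93/4, 8/9, 2*E}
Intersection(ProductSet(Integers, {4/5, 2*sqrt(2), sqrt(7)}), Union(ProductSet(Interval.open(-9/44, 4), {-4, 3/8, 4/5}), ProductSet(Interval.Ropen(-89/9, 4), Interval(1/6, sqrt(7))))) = ProductSet(Range(-9, 4, 1), {4/5, sqrt(7)})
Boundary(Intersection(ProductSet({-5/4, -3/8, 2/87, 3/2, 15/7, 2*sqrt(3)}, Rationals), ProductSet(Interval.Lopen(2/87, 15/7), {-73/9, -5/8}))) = ProductSet({3/2, 15/7}, {-73/9, -5/8})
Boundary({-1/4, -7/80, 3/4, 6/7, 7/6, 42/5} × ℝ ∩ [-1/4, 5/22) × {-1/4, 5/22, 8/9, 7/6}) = {-1/4, -7/80} × {-1/4, 5/22, 8/9, 7/6}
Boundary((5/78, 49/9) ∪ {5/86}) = {5/86, 5/78, 49/9}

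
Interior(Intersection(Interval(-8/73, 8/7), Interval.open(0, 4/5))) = Interval.open(0, 4/5)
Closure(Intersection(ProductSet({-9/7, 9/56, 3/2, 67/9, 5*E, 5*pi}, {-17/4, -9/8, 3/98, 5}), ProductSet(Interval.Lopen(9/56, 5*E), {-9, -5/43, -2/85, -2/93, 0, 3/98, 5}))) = ProductSet({3/2, 67/9, 5*E}, {3/98, 5})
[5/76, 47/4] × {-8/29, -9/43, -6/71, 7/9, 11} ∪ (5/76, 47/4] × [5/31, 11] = ((5/76, 47/4] × [5/31, 11]) ∪ ([5/76, 47/4] × {-8/29, -9/43, -6/71, 7/9, 11})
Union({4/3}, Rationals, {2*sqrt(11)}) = Union({2*sqrt(11)}, Rationals)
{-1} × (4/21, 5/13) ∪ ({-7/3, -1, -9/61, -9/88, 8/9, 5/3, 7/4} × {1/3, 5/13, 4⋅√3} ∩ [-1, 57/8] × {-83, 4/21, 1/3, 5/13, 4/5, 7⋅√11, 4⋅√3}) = ({-1} × (4/21, 5/13)) ∪ ({-1, -9/61, -9/88, 8/9, 5/3, 7/4} × {1/3, 5/13, 4⋅√3})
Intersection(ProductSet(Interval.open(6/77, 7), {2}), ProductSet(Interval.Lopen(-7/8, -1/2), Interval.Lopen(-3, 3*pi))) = EmptySet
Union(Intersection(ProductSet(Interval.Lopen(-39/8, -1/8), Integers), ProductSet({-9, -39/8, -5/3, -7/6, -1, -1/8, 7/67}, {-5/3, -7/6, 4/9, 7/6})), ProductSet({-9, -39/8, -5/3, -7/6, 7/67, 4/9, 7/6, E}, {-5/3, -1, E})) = ProductSet({-9, -39/8, -5/3, -7/6, 7/67, 4/9, 7/6, E}, {-5/3, -1, E})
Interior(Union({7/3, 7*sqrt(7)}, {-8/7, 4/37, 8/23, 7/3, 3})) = EmptySet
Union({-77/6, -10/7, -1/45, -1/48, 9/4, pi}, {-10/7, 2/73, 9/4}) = {-77/6, -10/7, -1/45, -1/48, 2/73, 9/4, pi}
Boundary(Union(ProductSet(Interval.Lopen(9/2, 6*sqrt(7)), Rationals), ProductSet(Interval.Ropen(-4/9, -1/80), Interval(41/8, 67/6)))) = Union(ProductSet({-4/9, -1/80}, Interval(41/8, 67/6)), ProductSet(Interval(-4/9, -1/80), {41/8, 67/6}), ProductSet(Interval(9/2, 6*sqrt(7)), Interval(-oo, oo)))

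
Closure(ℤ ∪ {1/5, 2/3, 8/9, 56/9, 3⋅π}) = ℤ ∪ {1/5, 2/3, 8/9, 56/9, 3⋅π}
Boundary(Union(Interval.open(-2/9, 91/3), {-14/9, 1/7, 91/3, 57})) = {-14/9, -2/9, 91/3, 57}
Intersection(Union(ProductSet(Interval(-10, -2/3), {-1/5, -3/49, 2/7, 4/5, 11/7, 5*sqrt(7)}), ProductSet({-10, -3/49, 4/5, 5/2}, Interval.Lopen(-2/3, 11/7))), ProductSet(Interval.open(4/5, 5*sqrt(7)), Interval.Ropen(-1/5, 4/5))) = ProductSet({5/2}, Interval.Ropen(-1/5, 4/5))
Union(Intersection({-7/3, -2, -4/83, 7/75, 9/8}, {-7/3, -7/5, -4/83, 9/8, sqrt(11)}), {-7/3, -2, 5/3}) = {-7/3, -2, -4/83, 9/8, 5/3}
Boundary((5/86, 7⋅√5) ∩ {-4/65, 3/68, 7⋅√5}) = ∅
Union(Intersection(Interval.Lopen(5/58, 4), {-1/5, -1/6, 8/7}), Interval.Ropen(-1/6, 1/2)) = Union({8/7}, Interval.Ropen(-1/6, 1/2))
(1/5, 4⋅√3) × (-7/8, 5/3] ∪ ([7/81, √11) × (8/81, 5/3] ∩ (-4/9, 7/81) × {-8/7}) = (1/5, 4⋅√3) × (-7/8, 5/3]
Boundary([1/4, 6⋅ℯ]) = {1/4, 6⋅ℯ}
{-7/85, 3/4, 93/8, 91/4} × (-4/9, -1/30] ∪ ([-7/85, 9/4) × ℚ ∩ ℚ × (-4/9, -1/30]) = ({-7/85, 3/4, 93/8, 91/4} × (-4/9, -1/30]) ∪ ((ℚ ∩ [-7/85, 9/4)) × (ℚ ∩ (-4/9, -1/30]))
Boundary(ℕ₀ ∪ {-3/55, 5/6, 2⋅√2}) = {-3/55, 5/6, 2⋅√2} ∪ ℕ₀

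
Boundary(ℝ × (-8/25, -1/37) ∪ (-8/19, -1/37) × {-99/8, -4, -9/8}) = (ℝ × {-8/25, -1/37}) ∪ ([-8/19, -1/37] × {-99/8, -4, -9/8})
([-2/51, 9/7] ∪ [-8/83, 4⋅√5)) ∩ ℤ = {0, 1, …, 8}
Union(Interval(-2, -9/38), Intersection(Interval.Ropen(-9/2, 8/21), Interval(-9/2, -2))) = Interval(-9/2, -9/38)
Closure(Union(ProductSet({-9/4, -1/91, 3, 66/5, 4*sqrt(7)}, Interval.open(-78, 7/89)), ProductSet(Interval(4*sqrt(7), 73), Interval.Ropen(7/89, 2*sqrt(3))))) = Union(ProductSet({-9/4, -1/91, 3, 66/5, 4*sqrt(7)}, Interval(-78, 7/89)), ProductSet(Interval(4*sqrt(7), 73), Interval(7/89, 2*sqrt(3))))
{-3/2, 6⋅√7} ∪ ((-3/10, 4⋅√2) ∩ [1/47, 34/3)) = {-3/2, 6⋅√7} ∪ [1/47, 4⋅√2)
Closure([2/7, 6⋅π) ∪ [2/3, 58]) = [2/7, 58]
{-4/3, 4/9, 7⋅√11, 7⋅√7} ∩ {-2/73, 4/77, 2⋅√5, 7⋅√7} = {7⋅√7}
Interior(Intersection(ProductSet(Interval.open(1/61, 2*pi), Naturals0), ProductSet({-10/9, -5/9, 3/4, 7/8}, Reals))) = EmptySet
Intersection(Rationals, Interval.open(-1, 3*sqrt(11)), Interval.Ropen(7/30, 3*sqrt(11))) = Intersection(Interval.Ropen(7/30, 3*sqrt(11)), Rationals)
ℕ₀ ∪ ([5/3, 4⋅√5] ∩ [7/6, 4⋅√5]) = ℕ₀ ∪ [5/3, 4⋅√5]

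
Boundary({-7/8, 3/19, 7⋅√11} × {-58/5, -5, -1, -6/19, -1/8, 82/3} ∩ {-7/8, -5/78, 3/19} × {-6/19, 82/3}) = {-7/8, 3/19} × {-6/19, 82/3}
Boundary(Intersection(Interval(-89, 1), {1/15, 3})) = {1/15}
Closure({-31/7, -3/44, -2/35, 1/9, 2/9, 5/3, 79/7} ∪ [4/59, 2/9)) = {-31/7, -3/44, -2/35, 5/3, 79/7} ∪ [4/59, 2/9]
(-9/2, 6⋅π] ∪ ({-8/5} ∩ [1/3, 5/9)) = (-9/2, 6⋅π]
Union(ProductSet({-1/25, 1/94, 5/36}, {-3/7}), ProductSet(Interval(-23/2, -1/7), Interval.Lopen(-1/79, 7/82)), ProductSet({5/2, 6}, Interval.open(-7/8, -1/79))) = Union(ProductSet({5/2, 6}, Interval.open(-7/8, -1/79)), ProductSet({-1/25, 1/94, 5/36}, {-3/7}), ProductSet(Interval(-23/2, -1/7), Interval.Lopen(-1/79, 7/82)))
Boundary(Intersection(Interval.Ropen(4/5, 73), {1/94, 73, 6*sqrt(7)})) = {6*sqrt(7)}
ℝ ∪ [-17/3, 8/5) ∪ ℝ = (-∞, ∞)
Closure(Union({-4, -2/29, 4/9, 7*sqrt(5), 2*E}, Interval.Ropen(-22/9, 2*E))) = Union({-4, 7*sqrt(5)}, Interval(-22/9, 2*E))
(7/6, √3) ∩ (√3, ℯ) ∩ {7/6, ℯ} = ∅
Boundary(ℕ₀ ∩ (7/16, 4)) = {1, 2, 3}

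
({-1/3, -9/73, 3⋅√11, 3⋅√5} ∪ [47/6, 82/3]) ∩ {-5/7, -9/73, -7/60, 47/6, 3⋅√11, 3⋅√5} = {-9/73, 47/6, 3⋅√11, 3⋅√5}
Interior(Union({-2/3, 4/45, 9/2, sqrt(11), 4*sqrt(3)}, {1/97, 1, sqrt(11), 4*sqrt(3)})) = EmptySet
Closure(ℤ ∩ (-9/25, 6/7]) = {0}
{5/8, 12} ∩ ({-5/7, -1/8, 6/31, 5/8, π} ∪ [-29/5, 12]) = {5/8, 12}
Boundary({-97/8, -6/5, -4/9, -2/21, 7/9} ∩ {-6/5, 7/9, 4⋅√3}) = {-6/5, 7/9}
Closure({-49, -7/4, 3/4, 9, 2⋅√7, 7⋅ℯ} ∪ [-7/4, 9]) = {-49, 7⋅ℯ} ∪ [-7/4, 9]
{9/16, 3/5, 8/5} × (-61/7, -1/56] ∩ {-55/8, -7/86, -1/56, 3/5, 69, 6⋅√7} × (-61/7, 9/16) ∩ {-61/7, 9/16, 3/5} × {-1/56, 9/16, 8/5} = {3/5} × {-1/56}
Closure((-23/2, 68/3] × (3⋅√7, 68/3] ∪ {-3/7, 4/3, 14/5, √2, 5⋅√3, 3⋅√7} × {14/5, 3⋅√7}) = ({-23/2, 68/3} × [3⋅√7, 68/3]) ∪ ([-23/2, 68/3] × {68/3, 3⋅√7}) ∪ ((-23/2, 68/3] × (3⋅√7, 68/3]) ∪ ({-3/7, 4/3, 14/5, √2, 5⋅√3, 3⋅√7} × {14/5, 3⋅√7})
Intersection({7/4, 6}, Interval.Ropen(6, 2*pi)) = {6}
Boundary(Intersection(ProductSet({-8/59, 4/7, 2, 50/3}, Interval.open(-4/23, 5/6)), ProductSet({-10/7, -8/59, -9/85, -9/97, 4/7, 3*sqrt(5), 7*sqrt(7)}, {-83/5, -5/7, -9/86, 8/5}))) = ProductSet({-8/59, 4/7}, {-9/86})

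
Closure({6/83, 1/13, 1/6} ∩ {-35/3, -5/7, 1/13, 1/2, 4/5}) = {1/13}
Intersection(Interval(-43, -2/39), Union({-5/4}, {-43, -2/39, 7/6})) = {-43, -5/4, -2/39}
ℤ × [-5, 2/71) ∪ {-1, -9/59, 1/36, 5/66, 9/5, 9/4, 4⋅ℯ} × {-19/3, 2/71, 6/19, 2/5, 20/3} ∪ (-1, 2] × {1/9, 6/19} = (ℤ × [-5, 2/71)) ∪ ((-1, 2] × {1/9, 6/19}) ∪ ({-1, -9/59, 1/36, 5/66, 9/5, 9/4, 4⋅ℯ} × {-19/3, 2/71, 6/19, 2/5, 20/3})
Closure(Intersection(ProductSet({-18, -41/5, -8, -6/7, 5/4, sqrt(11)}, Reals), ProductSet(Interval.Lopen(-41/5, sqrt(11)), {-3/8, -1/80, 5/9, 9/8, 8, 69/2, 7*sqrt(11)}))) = ProductSet({-8, -6/7, 5/4, sqrt(11)}, {-3/8, -1/80, 5/9, 9/8, 8, 69/2, 7*sqrt(11)})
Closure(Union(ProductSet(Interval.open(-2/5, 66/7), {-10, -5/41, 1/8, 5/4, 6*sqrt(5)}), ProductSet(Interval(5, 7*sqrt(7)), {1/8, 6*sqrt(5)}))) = Union(ProductSet(Interval(-2/5, 66/7), {-10, -5/41, 1/8, 5/4, 6*sqrt(5)}), ProductSet(Interval(5, 7*sqrt(7)), {1/8, 6*sqrt(5)}))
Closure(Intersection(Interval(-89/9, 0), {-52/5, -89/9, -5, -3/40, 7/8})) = {-89/9, -5, -3/40}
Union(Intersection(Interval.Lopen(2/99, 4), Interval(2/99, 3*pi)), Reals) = Interval(-oo, oo)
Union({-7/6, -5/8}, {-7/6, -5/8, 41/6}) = {-7/6, -5/8, 41/6}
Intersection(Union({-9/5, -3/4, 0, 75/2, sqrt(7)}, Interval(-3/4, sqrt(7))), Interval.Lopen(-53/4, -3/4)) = {-9/5, -3/4}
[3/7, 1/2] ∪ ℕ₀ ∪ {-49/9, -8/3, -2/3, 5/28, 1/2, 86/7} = {-49/9, -8/3, -2/3, 5/28, 86/7} ∪ ℕ₀ ∪ [3/7, 1/2]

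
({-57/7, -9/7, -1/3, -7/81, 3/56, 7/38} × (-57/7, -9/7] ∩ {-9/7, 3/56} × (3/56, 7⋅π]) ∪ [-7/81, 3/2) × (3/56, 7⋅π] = [-7/81, 3/2) × (3/56, 7⋅π]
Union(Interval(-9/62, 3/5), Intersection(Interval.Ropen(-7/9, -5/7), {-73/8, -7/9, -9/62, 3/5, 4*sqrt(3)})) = Union({-7/9}, Interval(-9/62, 3/5))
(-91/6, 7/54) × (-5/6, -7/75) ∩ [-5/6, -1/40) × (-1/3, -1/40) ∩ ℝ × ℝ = [-5/6, -1/40) × (-1/3, -7/75)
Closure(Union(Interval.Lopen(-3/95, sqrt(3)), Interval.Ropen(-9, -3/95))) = Interval(-9, sqrt(3))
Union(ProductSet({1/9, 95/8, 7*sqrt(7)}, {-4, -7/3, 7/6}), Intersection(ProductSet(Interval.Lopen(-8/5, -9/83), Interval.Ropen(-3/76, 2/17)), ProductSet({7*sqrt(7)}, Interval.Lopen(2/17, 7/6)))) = ProductSet({1/9, 95/8, 7*sqrt(7)}, {-4, -7/3, 7/6})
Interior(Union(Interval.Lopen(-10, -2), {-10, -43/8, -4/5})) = Interval.open(-10, -2)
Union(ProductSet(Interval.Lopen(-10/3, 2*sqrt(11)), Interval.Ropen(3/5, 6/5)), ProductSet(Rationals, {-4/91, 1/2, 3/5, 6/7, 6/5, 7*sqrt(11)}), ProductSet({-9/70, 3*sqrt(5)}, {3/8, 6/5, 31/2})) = Union(ProductSet({-9/70, 3*sqrt(5)}, {3/8, 6/5, 31/2}), ProductSet(Interval.Lopen(-10/3, 2*sqrt(11)), Interval.Ropen(3/5, 6/5)), ProductSet(Rationals, {-4/91, 1/2, 3/5, 6/7, 6/5, 7*sqrt(11)}))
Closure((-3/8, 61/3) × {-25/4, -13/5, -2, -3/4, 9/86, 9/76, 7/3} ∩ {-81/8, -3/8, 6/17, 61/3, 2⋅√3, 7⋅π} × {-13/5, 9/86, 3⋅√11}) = {6/17, 2⋅√3} × {-13/5, 9/86}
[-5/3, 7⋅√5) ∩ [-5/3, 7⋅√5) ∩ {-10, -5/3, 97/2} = {-5/3}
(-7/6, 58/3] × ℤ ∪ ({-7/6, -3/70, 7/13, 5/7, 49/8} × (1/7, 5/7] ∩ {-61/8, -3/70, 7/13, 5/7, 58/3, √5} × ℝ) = ((-7/6, 58/3] × ℤ) ∪ ({-3/70, 7/13, 5/7} × (1/7, 5/7])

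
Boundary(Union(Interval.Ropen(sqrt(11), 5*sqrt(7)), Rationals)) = Union(Interval(-oo, sqrt(11)), Interval(5*sqrt(7), oo))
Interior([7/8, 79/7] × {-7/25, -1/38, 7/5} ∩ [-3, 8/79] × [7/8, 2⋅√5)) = ∅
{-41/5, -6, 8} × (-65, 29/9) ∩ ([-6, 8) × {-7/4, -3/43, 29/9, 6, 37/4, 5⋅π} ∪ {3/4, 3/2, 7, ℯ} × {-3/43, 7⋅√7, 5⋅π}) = {-6} × {-7/4, -3/43}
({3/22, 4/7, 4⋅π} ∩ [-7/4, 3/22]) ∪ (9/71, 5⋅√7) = (9/71, 5⋅√7)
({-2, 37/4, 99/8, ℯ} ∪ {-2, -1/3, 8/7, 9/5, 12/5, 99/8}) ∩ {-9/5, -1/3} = {-1/3}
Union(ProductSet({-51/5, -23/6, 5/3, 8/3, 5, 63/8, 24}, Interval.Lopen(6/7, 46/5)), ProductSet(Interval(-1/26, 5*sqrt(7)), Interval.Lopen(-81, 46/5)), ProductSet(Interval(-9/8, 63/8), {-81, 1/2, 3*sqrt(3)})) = Union(ProductSet({-51/5, -23/6, 5/3, 8/3, 5, 63/8, 24}, Interval.Lopen(6/7, 46/5)), ProductSet(Interval(-9/8, 63/8), {-81, 1/2, 3*sqrt(3)}), ProductSet(Interval(-1/26, 5*sqrt(7)), Interval.Lopen(-81, 46/5)))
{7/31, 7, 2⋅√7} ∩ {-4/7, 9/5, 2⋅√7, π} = {2⋅√7}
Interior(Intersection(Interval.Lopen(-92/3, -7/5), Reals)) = Interval.open(-92/3, -7/5)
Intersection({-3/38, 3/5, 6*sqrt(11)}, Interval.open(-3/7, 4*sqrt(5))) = {-3/38, 3/5}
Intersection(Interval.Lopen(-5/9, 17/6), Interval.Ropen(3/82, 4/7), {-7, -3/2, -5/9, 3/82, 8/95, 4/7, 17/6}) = {3/82, 8/95}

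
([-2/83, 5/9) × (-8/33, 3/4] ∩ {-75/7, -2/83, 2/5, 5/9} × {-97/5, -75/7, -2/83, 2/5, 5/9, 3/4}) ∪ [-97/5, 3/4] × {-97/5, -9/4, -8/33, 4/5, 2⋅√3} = ({-2/83, 2/5} × {-2/83, 2/5, 5/9, 3/4}) ∪ ([-97/5, 3/4] × {-97/5, -9/4, -8/33, 4/5, 2⋅√3})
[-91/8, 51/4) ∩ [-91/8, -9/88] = [-91/8, -9/88]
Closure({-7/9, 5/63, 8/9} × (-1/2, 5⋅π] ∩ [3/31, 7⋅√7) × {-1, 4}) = {8/9} × {4}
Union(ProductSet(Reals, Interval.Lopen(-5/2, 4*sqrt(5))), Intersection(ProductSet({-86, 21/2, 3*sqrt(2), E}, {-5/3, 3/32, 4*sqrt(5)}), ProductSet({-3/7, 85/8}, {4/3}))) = ProductSet(Reals, Interval.Lopen(-5/2, 4*sqrt(5)))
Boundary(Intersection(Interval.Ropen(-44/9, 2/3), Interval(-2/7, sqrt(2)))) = {-2/7, 2/3}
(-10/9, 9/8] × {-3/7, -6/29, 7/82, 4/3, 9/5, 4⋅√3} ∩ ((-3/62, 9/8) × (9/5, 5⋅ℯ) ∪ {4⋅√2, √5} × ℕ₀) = (-3/62, 9/8) × {4⋅√3}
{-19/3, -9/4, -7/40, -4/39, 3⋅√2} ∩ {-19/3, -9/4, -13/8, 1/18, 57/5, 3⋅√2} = {-19/3, -9/4, 3⋅√2}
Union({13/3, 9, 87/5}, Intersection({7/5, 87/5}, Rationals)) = {7/5, 13/3, 9, 87/5}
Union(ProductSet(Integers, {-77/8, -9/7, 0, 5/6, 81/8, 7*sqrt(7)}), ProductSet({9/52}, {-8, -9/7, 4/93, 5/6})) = Union(ProductSet({9/52}, {-8, -9/7, 4/93, 5/6}), ProductSet(Integers, {-77/8, -9/7, 0, 5/6, 81/8, 7*sqrt(7)}))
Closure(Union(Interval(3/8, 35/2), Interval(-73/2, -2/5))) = Union(Interval(-73/2, -2/5), Interval(3/8, 35/2))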